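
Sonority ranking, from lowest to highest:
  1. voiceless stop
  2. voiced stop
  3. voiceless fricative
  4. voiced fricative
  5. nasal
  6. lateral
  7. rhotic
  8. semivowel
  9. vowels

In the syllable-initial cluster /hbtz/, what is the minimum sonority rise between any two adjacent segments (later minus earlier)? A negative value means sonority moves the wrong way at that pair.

-1

/h/ — voiceless fricative, sonority 3.
/b/ — voiced stop, sonority 2.
/t/ — voiceless stop, sonority 1.
/z/ — voiced fricative, sonority 4.
/h/→/b/: change -1.
/b/→/t/: change -1.
/t/→/z/: change +3.
Minimum = -1.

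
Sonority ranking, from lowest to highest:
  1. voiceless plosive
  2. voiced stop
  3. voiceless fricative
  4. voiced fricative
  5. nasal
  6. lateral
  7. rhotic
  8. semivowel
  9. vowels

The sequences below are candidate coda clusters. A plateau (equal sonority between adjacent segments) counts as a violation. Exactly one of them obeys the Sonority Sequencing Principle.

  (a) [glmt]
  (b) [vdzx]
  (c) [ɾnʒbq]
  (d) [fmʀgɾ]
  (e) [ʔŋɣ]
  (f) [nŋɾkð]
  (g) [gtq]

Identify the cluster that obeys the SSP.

c

(a) [glmt]: profile 2-6-5-1 — violates.
(b) [vdzx]: profile 4-2-4-3 — violates.
(c) [ɾnʒbq]: profile 7-5-4-2-1 — obeys.
(d) [fmʀgɾ]: profile 3-5-7-2-7 — violates.
(e) [ʔŋɣ]: profile 1-5-4 — violates.
(f) [nŋɾkð]: profile 5-5-7-1-4 — violates.
(g) [gtq]: profile 2-1-1 — violates.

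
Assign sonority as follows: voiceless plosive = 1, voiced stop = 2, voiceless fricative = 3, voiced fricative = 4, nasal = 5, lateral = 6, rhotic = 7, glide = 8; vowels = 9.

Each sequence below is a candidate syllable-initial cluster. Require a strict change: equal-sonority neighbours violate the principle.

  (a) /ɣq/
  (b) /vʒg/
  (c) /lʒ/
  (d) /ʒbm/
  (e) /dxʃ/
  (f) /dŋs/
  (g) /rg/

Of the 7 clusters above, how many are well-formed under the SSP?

(a) sonority 4-1: ill-formed.
(b) sonority 4-4-2: ill-formed.
(c) sonority 6-4: ill-formed.
(d) sonority 4-2-5: ill-formed.
(e) sonority 2-3-3: ill-formed.
(f) sonority 2-5-3: ill-formed.
(g) sonority 7-2: ill-formed.

0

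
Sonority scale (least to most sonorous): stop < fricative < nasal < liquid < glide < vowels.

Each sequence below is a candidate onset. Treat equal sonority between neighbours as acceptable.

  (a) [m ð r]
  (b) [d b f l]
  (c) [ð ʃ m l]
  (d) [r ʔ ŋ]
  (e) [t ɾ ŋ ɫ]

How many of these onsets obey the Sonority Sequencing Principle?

2

(a) 3-2-4 → violates
(b) 1-1-2-4 → obeys
(c) 2-2-3-4 → obeys
(d) 4-1-3 → violates
(e) 1-4-3-4 → violates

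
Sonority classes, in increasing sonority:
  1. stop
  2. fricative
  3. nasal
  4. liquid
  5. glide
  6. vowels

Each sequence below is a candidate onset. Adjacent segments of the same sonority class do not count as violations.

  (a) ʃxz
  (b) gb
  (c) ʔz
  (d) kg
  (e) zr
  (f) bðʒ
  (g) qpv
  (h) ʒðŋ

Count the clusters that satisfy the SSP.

(a) sonority 2-2-2: well-formed.
(b) sonority 1-1: well-formed.
(c) sonority 1-2: well-formed.
(d) sonority 1-1: well-formed.
(e) sonority 2-4: well-formed.
(f) sonority 1-2-2: well-formed.
(g) sonority 1-1-2: well-formed.
(h) sonority 2-2-3: well-formed.

8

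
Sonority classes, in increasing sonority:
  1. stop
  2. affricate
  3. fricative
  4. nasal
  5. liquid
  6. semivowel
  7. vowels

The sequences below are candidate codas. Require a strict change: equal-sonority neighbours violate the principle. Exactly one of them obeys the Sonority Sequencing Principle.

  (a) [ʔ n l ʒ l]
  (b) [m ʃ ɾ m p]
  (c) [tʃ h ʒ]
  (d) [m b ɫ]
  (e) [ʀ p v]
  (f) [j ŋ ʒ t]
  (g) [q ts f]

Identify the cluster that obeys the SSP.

f

(a) sonority 1-4-5-3-5: ill-formed.
(b) sonority 4-3-5-4-1: ill-formed.
(c) sonority 2-3-3: ill-formed.
(d) sonority 4-1-5: ill-formed.
(e) sonority 5-1-3: ill-formed.
(f) sonority 6-4-3-1: well-formed.
(g) sonority 1-2-3: ill-formed.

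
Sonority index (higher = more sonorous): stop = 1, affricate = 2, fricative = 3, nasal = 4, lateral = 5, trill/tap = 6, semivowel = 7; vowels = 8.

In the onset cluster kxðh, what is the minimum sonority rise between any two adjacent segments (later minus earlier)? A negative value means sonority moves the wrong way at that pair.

/k/ is a stop (sonority 1).
/x/ is a fricative (sonority 3).
/ð/ is a fricative (sonority 3).
/h/ is a fricative (sonority 3).
/k/→/x/: change +2.
/x/→/ð/: change +0.
/ð/→/h/: change +0.
Minimum = 0.

0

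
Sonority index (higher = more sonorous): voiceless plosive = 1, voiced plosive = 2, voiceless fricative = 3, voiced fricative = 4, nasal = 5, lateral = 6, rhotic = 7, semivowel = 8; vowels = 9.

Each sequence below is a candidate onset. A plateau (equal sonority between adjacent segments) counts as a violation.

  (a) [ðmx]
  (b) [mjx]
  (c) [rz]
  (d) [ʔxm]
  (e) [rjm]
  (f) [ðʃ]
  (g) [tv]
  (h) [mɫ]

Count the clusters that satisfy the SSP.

(a) sonority 4-5-3: ill-formed.
(b) sonority 5-8-3: ill-formed.
(c) sonority 7-4: ill-formed.
(d) sonority 1-3-5: well-formed.
(e) sonority 7-8-5: ill-formed.
(f) sonority 4-3: ill-formed.
(g) sonority 1-4: well-formed.
(h) sonority 5-6: well-formed.

3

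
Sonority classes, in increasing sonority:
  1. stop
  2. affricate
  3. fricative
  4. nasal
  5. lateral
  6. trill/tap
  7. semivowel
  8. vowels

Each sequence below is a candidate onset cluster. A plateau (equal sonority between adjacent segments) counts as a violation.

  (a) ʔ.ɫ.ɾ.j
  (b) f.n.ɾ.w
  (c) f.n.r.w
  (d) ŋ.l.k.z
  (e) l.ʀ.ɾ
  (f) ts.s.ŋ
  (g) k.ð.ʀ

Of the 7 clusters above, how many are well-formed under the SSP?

(a) sonority 1-5-6-7: well-formed.
(b) sonority 3-4-6-7: well-formed.
(c) sonority 3-4-6-7: well-formed.
(d) sonority 4-5-1-3: ill-formed.
(e) sonority 5-6-6: ill-formed.
(f) sonority 2-3-4: well-formed.
(g) sonority 1-3-6: well-formed.

5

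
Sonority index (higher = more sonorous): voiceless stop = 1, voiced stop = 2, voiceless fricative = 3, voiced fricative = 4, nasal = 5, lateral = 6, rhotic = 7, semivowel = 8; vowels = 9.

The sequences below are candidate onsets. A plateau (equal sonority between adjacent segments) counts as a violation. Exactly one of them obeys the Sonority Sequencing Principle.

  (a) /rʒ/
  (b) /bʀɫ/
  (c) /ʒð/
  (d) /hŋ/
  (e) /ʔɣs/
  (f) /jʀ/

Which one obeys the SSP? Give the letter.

(a) 7-4 → violates
(b) 2-7-6 → violates
(c) 4-4 → violates
(d) 3-5 → obeys
(e) 1-4-3 → violates
(f) 8-7 → violates

d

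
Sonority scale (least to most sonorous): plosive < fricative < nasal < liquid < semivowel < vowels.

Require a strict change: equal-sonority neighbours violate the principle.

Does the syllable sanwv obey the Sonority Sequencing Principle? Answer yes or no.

Onset: /s/ is a fricative (sonority 2); then the nucleus /a/ (sonority 6).
Onset profile 2-6 — rises to the nucleus.
Coda: /n/ is a nasal (sonority 3), /w/ is a semivowel (sonority 5), /v/ is a fricative (sonority 2).
Coda profile 6-3-5-2 — does not strictly fall throughout.

no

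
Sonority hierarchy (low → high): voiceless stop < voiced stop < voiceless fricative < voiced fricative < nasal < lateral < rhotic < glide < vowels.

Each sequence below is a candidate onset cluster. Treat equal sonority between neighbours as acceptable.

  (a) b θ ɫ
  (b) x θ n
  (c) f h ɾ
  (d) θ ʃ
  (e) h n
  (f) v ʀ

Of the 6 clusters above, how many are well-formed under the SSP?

(a) b θ ɫ: profile 2-3-6 — obeys.
(b) x θ n: profile 3-3-5 — obeys.
(c) f h ɾ: profile 3-3-7 — obeys.
(d) θ ʃ: profile 3-3 — obeys.
(e) h n: profile 3-5 — obeys.
(f) v ʀ: profile 4-7 — obeys.

6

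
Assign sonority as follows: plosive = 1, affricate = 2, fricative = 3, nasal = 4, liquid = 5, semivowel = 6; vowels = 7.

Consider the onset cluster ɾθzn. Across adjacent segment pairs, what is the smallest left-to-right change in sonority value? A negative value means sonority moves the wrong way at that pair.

/ɾ/ — liquid, sonority 5.
/θ/ — fricative, sonority 3.
/z/ — fricative, sonority 3.
/n/ — nasal, sonority 4.
/ɾ/→/θ/: change -2.
/θ/→/z/: change +0.
/z/→/n/: change +1.
Minimum = -2.

-2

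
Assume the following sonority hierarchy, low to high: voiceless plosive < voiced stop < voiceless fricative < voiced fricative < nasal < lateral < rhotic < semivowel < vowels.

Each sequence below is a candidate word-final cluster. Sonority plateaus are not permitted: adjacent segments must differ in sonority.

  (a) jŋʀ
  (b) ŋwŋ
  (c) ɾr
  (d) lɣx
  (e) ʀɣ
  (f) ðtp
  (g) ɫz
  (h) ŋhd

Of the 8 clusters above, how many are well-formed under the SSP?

(a) 8-5-7 → violates
(b) 5-8-5 → violates
(c) 7-7 → violates
(d) 6-4-3 → obeys
(e) 7-4 → obeys
(f) 4-1-1 → violates
(g) 6-4 → obeys
(h) 5-3-2 → obeys

4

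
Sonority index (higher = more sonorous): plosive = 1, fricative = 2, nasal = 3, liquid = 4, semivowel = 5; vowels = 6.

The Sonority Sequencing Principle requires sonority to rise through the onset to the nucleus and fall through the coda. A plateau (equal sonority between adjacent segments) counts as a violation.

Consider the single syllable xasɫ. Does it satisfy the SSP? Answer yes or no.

no

Onset: /x/ is a fricative (sonority 2); then the nucleus /a/ (sonority 6).
Onset profile 2-6 — rises to the nucleus.
Coda: /s/ is a fricative (sonority 2), /ɫ/ is a liquid (sonority 4).
Coda profile 6-2-4 — does not strictly fall throughout.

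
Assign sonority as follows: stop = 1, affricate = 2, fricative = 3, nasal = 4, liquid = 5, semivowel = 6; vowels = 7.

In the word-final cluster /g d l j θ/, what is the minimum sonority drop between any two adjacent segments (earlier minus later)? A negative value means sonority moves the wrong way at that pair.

-4

/g/ — stop, sonority 1.
/d/ — stop, sonority 1.
/l/ — liquid, sonority 5.
/j/ — semivowel, sonority 6.
/θ/ — fricative, sonority 3.
/g/→/d/: change +0.
/d/→/l/: change -4.
/l/→/j/: change -1.
/j/→/θ/: change +3.
Minimum = -4.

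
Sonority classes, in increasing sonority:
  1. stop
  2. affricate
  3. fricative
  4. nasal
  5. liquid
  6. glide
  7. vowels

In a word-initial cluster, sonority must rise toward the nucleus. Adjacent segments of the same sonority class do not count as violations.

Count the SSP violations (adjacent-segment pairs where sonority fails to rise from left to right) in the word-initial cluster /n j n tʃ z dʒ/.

3

/n/ — nasal, sonority 4.
/j/ — glide, sonority 6.
/n/ — nasal, sonority 4.
/tʃ/ — affricate, sonority 2.
/z/ — fricative, sonority 3.
/dʒ/ — affricate, sonority 2.
/n/→/j/: 4→6 (rises) — ok.
/j/→/n/: 6→4 (does not rise) — violation.
/n/→/tʃ/: 4→2 (does not rise) — violation.
/tʃ/→/z/: 2→3 (rises) — ok.
/z/→/dʒ/: 3→2 (does not rise) — violation.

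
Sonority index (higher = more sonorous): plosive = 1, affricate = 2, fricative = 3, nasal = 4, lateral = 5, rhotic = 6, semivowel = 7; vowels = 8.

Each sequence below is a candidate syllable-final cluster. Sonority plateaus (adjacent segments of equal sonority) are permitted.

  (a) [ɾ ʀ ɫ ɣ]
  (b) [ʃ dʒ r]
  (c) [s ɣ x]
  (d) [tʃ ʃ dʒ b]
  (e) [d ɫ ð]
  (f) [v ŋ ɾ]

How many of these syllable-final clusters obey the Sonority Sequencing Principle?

(a) sonority 6-6-5-3: well-formed.
(b) sonority 3-2-6: ill-formed.
(c) sonority 3-3-3: well-formed.
(d) sonority 2-3-2-1: ill-formed.
(e) sonority 1-5-3: ill-formed.
(f) sonority 3-4-6: ill-formed.

2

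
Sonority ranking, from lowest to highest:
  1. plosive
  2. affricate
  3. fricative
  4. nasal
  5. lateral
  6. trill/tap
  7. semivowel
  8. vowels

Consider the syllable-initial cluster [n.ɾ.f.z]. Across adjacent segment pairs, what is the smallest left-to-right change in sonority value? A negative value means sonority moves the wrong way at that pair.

-3

/n/ — nasal, sonority 4.
/ɾ/ — trill/tap, sonority 6.
/f/ — fricative, sonority 3.
/z/ — fricative, sonority 3.
/n/→/ɾ/: change +2.
/ɾ/→/f/: change -3.
/f/→/z/: change +0.
Minimum = -3.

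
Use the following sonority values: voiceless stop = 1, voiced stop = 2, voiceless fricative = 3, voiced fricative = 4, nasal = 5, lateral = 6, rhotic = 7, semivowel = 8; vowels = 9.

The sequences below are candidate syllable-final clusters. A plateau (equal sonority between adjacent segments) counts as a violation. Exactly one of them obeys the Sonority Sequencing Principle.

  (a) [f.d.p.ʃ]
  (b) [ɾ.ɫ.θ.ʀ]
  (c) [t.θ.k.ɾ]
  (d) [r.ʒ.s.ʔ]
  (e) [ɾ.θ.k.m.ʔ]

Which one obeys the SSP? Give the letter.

(a) sonority 3-2-1-3: ill-formed.
(b) sonority 7-6-3-7: ill-formed.
(c) sonority 1-3-1-7: ill-formed.
(d) sonority 7-4-3-1: well-formed.
(e) sonority 7-3-1-5-1: ill-formed.

d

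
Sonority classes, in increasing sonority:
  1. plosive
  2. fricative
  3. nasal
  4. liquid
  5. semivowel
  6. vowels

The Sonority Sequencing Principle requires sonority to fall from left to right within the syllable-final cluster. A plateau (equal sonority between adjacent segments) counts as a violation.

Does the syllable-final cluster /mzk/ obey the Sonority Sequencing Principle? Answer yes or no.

/m/ is a nasal (sonority 3).
/z/ is a fricative (sonority 2).
/k/ is a plosive (sonority 1).
The profile 3-2-1 strictly falls, so the syllable-final cluster satisfies the SSP.

yes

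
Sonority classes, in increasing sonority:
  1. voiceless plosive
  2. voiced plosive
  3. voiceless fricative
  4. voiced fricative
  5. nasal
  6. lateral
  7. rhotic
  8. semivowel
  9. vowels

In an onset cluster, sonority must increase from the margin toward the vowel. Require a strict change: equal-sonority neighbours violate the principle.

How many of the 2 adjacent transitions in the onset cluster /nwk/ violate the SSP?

/n/ is a nasal (sonority 5).
/w/ is a semivowel (sonority 8).
/k/ is a voiceless plosive (sonority 1).
/n/→/w/: 5→8 (rises) — ok.
/w/→/k/: 8→1 (does not rise) — violation.

1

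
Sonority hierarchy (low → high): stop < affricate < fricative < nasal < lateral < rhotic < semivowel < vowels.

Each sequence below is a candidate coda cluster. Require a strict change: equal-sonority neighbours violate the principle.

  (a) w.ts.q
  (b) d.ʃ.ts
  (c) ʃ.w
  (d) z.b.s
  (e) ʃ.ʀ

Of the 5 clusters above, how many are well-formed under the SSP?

1

(a) 7-2-1 → obeys
(b) 1-3-2 → violates
(c) 3-7 → violates
(d) 3-1-3 → violates
(e) 3-6 → violates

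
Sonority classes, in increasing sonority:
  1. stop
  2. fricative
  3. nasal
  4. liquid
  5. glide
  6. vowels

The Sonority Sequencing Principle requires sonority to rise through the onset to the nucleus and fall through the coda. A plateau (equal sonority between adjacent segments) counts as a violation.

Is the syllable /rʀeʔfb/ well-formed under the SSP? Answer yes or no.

no

Onset: /r/ is a liquid (sonority 4), /ʀ/ is a liquid (sonority 4); then the nucleus /e/ (sonority 6).
Onset profile 4-4-6 — does not strictly rise throughout.
Coda: /ʔ/ is a stop (sonority 1), /f/ is a fricative (sonority 2), /b/ is a stop (sonority 1).
Coda profile 6-1-2-1 — does not strictly fall throughout.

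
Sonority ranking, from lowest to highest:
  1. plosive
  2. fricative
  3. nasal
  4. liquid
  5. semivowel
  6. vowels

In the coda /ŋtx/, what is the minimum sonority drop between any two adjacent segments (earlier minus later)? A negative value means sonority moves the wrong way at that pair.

-1

/ŋ/: nasal = 3.
/t/: plosive = 1.
/x/: fricative = 2.
/ŋ/→/t/: change +2.
/t/→/x/: change -1.
Minimum = -1.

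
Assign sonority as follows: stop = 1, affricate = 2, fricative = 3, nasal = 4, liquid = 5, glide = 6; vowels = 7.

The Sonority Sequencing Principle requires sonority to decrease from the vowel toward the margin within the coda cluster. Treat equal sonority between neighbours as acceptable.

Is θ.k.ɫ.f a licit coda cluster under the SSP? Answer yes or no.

/θ/ — fricative, sonority 3.
/k/ — stop, sonority 1.
/ɫ/ — liquid, sonority 5.
/f/ — fricative, sonority 3.
The profile is 3-1-5-3. Between /k/ (1) and /ɫ/ (5) sonority does not fall, so the cluster violates the SSP.

no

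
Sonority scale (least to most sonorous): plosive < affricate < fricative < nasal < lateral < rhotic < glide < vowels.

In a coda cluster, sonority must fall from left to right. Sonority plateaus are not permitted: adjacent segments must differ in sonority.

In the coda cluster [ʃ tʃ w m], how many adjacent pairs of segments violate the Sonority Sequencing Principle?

1

/ʃ/ — fricative, sonority 3.
/tʃ/ — affricate, sonority 2.
/w/ — glide, sonority 7.
/m/ — nasal, sonority 4.
/ʃ/→/tʃ/: 3→2 (falls) — ok.
/tʃ/→/w/: 2→7 (does not fall) — violation.
/w/→/m/: 7→4 (falls) — ok.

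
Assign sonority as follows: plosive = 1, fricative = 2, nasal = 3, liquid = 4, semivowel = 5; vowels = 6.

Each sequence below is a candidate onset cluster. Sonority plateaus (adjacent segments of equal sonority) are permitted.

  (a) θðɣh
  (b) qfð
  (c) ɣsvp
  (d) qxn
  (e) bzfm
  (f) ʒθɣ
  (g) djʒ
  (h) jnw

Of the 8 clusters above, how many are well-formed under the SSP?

(a) sonority 2-2-2-2: well-formed.
(b) sonority 1-2-2: well-formed.
(c) sonority 2-2-2-1: ill-formed.
(d) sonority 1-2-3: well-formed.
(e) sonority 1-2-2-3: well-formed.
(f) sonority 2-2-2: well-formed.
(g) sonority 1-5-2: ill-formed.
(h) sonority 5-3-5: ill-formed.

5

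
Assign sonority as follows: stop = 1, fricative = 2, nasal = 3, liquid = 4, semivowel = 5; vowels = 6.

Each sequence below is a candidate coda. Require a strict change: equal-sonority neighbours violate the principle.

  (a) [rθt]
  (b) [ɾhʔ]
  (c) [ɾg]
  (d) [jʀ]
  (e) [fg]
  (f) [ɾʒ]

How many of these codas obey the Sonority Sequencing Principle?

6

(a) [rθt]: profile 4-2-1 — obeys.
(b) [ɾhʔ]: profile 4-2-1 — obeys.
(c) [ɾg]: profile 4-1 — obeys.
(d) [jʀ]: profile 5-4 — obeys.
(e) [fg]: profile 2-1 — obeys.
(f) [ɾʒ]: profile 4-2 — obeys.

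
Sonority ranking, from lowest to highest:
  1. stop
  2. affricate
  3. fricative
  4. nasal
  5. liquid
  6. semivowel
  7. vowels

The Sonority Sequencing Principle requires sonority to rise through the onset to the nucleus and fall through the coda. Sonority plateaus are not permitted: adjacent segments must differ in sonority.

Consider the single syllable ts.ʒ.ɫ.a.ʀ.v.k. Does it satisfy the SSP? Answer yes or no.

yes

Onset: /ts/ is an affricate (sonority 2), /ʒ/ is a fricative (sonority 3), /ɫ/ is a liquid (sonority 5); then the nucleus /a/ (sonority 7).
Onset profile 2-3-5-7 — rises to the nucleus.
Coda: /ʀ/ is a liquid (sonority 5), /v/ is a fricative (sonority 3), /k/ is a stop (sonority 1).
Coda profile 7-5-3-1 — falls from the nucleus.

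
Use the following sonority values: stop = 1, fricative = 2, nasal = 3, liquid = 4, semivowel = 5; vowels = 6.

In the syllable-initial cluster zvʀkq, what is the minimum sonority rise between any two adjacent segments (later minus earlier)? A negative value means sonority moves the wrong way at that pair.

/z/ — fricative, sonority 2.
/v/ — fricative, sonority 2.
/ʀ/ — liquid, sonority 4.
/k/ — stop, sonority 1.
/q/ — stop, sonority 1.
/z/→/v/: change +0.
/v/→/ʀ/: change +2.
/ʀ/→/k/: change -3.
/k/→/q/: change +0.
Minimum = -3.

-3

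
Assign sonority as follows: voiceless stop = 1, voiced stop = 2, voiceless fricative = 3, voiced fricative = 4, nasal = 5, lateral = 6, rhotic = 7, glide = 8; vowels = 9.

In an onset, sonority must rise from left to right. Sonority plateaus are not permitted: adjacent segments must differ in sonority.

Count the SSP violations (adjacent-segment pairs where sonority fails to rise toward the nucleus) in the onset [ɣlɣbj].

/ɣ/: voiced fricative = 4.
/l/: lateral = 6.
/ɣ/: voiced fricative = 4.
/b/: voiced stop = 2.
/j/: glide = 8.
/ɣ/→/l/: 4→6 (rises) — ok.
/l/→/ɣ/: 6→4 (does not rise) — violation.
/ɣ/→/b/: 4→2 (does not rise) — violation.
/b/→/j/: 2→8 (rises) — ok.

2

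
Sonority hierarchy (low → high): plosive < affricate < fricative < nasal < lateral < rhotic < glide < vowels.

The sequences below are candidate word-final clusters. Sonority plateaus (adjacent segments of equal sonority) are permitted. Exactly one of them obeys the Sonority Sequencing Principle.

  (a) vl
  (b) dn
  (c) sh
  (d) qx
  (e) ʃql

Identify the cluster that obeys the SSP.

c

(a) vl: profile 3-5 — violates.
(b) dn: profile 1-4 — violates.
(c) sh: profile 3-3 — obeys.
(d) qx: profile 1-3 — violates.
(e) ʃql: profile 3-1-5 — violates.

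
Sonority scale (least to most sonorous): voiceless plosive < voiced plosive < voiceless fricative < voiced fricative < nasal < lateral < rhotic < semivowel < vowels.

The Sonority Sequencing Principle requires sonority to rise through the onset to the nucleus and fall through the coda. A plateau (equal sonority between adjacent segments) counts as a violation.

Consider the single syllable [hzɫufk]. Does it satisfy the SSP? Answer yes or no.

yes

Onset: /h/ is a voiceless fricative (sonority 3), /z/ is a voiced fricative (sonority 4), /ɫ/ is a lateral (sonority 6); then the nucleus /u/ (sonority 9).
Onset profile 3-4-6-9 — rises to the nucleus.
Coda: /f/ is a voiceless fricative (sonority 3), /k/ is a voiceless plosive (sonority 1).
Coda profile 9-3-1 — falls from the nucleus.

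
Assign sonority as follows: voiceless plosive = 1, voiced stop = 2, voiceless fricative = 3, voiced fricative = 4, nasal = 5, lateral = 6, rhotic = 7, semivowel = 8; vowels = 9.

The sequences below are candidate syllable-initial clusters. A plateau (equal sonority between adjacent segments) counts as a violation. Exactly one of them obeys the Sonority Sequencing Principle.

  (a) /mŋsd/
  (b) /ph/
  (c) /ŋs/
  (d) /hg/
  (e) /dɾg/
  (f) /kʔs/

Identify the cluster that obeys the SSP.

(a) 5-5-3-2 → violates
(b) 1-3 → obeys
(c) 5-3 → violates
(d) 3-2 → violates
(e) 2-7-2 → violates
(f) 1-1-3 → violates

b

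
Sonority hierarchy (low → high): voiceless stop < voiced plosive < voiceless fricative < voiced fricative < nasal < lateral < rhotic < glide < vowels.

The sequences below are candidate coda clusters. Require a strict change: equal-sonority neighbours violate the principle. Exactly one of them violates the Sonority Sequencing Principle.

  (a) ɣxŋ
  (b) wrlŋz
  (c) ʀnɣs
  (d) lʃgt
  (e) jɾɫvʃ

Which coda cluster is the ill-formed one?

a

(a) 4-3-5 → violates
(b) 8-7-6-5-4 → obeys
(c) 7-5-4-3 → obeys
(d) 6-3-2-1 → obeys
(e) 8-7-6-4-3 → obeys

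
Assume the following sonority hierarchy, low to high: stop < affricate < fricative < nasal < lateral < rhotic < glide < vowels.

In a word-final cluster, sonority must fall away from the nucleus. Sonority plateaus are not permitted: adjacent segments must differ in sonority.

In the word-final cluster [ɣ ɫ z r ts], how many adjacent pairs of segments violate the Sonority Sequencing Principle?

2

/ɣ/: fricative = 3.
/ɫ/: lateral = 5.
/z/: fricative = 3.
/r/: rhotic = 6.
/ts/: affricate = 2.
/ɣ/→/ɫ/: 3→5 (does not fall) — violation.
/ɫ/→/z/: 5→3 (falls) — ok.
/z/→/r/: 3→6 (does not fall) — violation.
/r/→/ts/: 6→2 (falls) — ok.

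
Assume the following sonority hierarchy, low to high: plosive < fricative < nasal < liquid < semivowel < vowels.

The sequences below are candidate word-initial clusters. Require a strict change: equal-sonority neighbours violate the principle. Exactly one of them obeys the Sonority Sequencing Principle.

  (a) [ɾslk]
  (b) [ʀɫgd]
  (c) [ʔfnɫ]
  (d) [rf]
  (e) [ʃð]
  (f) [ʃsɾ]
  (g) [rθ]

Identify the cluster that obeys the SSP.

c

(a) 4-2-4-1 → violates
(b) 4-4-1-1 → violates
(c) 1-2-3-4 → obeys
(d) 4-2 → violates
(e) 2-2 → violates
(f) 2-2-4 → violates
(g) 4-2 → violates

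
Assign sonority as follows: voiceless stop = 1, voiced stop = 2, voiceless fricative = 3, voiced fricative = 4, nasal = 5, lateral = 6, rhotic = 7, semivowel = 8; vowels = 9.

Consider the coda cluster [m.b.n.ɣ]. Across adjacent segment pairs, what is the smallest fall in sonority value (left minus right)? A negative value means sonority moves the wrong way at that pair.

-3

/m/ — nasal, sonority 5.
/b/ — voiced stop, sonority 2.
/n/ — nasal, sonority 5.
/ɣ/ — voiced fricative, sonority 4.
/m/→/b/: change +3.
/b/→/n/: change -3.
/n/→/ɣ/: change +1.
Minimum = -3.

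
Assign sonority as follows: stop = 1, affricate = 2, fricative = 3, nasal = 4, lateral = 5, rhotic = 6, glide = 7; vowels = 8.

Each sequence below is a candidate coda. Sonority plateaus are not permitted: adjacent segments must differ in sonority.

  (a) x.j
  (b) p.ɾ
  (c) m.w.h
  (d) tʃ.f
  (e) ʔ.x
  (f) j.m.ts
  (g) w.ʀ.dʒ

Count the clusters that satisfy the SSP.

(a) 3-7 → violates
(b) 1-6 → violates
(c) 4-7-3 → violates
(d) 2-3 → violates
(e) 1-3 → violates
(f) 7-4-2 → obeys
(g) 7-6-2 → obeys

2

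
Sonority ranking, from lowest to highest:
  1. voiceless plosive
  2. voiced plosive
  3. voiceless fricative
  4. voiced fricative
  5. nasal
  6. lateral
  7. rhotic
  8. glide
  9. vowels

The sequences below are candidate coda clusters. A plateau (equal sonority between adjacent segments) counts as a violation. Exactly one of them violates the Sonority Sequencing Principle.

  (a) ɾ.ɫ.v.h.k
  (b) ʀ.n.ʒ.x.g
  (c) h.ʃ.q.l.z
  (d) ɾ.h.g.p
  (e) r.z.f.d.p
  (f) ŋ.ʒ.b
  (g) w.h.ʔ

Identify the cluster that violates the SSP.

(a) sonority 7-6-4-3-1: well-formed.
(b) sonority 7-5-4-3-2: well-formed.
(c) sonority 3-3-1-6-4: ill-formed.
(d) sonority 7-3-2-1: well-formed.
(e) sonority 7-4-3-2-1: well-formed.
(f) sonority 5-4-2: well-formed.
(g) sonority 8-3-1: well-formed.

c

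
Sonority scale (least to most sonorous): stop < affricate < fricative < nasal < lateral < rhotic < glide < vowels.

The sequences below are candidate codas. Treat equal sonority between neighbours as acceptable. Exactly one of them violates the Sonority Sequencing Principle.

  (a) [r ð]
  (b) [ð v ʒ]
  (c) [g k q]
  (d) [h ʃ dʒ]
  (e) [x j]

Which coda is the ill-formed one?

(a) [r ð]: profile 6-3 — obeys.
(b) [ð v ʒ]: profile 3-3-3 — obeys.
(c) [g k q]: profile 1-1-1 — obeys.
(d) [h ʃ dʒ]: profile 3-3-2 — obeys.
(e) [x j]: profile 3-7 — violates.

e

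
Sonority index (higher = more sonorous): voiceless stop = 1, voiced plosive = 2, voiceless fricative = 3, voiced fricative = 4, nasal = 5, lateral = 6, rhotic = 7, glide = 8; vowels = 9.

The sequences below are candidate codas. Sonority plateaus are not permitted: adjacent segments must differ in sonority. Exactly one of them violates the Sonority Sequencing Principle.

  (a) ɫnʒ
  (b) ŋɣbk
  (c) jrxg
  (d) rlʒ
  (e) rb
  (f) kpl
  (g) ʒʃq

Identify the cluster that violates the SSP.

f

(a) ɫnʒ: profile 6-5-4 — obeys.
(b) ŋɣbk: profile 5-4-2-1 — obeys.
(c) jrxg: profile 8-7-3-2 — obeys.
(d) rlʒ: profile 7-6-4 — obeys.
(e) rb: profile 7-2 — obeys.
(f) kpl: profile 1-1-6 — violates.
(g) ʒʃq: profile 4-3-1 — obeys.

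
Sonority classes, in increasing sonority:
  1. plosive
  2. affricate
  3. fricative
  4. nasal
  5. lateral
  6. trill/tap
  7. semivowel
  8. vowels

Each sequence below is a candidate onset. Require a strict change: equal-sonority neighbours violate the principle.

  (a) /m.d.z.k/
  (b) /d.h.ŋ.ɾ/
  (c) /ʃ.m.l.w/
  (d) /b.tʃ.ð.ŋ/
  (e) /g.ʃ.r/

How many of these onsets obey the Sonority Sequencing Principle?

4

(a) 4-1-3-1 → violates
(b) 1-3-4-6 → obeys
(c) 3-4-5-7 → obeys
(d) 1-2-3-4 → obeys
(e) 1-3-6 → obeys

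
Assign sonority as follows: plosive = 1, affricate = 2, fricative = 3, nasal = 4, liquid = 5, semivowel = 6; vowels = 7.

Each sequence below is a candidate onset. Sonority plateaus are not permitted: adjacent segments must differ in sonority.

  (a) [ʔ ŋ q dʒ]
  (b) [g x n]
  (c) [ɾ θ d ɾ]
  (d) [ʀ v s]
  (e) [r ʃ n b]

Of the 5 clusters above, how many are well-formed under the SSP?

1

(a) 1-4-1-2 → violates
(b) 1-3-4 → obeys
(c) 5-3-1-5 → violates
(d) 5-3-3 → violates
(e) 5-3-4-1 → violates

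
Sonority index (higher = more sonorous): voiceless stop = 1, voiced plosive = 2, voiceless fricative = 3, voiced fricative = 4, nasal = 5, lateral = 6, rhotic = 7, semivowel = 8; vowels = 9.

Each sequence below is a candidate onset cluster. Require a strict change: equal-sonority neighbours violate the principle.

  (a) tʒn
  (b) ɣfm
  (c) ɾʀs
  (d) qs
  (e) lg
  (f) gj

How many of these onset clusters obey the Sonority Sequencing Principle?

(a) tʒn: profile 1-4-5 — obeys.
(b) ɣfm: profile 4-3-5 — violates.
(c) ɾʀs: profile 7-7-3 — violates.
(d) qs: profile 1-3 — obeys.
(e) lg: profile 6-2 — violates.
(f) gj: profile 2-8 — obeys.

3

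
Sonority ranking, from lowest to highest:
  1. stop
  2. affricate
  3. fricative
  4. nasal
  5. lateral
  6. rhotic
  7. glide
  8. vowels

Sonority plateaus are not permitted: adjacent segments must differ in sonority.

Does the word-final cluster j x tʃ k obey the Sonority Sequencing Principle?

/j/ is a glide (sonority 7).
/x/ is a fricative (sonority 3).
/tʃ/ is an affricate (sonority 2).
/k/ is a stop (sonority 1).
The profile 7-3-2-1 strictly falls, so the word-final cluster satisfies the SSP.

yes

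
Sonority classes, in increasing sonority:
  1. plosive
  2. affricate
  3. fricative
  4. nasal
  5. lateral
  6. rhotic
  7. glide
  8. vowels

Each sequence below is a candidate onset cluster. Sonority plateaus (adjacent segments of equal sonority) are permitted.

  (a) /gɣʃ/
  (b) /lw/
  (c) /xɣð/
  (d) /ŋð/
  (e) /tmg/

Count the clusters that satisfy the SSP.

3

(a) sonority 1-3-3: well-formed.
(b) sonority 5-7: well-formed.
(c) sonority 3-3-3: well-formed.
(d) sonority 4-3: ill-formed.
(e) sonority 1-4-1: ill-formed.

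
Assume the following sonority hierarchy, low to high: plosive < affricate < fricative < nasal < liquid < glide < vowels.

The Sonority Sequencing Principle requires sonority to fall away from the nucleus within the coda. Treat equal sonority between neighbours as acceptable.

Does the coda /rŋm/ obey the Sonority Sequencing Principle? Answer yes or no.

/r/: liquid = 5.
/ŋ/: nasal = 4.
/m/: nasal = 4.
The profile 5-4-4 is non-increasing (plateaus allowed), so the coda satisfies the SSP.

yes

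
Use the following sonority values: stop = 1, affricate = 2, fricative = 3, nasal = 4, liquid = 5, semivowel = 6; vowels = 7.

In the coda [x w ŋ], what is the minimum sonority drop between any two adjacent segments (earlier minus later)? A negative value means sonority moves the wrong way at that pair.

/x/ — fricative, sonority 3.
/w/ — semivowel, sonority 6.
/ŋ/ — nasal, sonority 4.
/x/→/w/: change -3.
/w/→/ŋ/: change +2.
Minimum = -3.

-3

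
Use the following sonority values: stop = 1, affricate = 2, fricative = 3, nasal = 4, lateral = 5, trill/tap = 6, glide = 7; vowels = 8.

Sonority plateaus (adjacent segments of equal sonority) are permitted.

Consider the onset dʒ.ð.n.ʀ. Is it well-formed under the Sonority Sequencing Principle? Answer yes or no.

yes

/dʒ/: affricate = 2.
/ð/: fricative = 3.
/n/: nasal = 4.
/ʀ/: trill/tap = 6.
The profile 2-3-4-6 strictly rises, so the onset satisfies the SSP.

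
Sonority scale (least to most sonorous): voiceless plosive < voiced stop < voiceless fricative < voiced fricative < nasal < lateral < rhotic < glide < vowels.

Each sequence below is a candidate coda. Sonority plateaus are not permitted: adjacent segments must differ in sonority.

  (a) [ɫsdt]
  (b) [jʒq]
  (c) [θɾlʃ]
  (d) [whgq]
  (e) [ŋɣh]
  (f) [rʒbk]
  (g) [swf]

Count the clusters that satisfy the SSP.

(a) [ɫsdt]: profile 6-3-2-1 — obeys.
(b) [jʒq]: profile 8-4-1 — obeys.
(c) [θɾlʃ]: profile 3-7-6-3 — violates.
(d) [whgq]: profile 8-3-2-1 — obeys.
(e) [ŋɣh]: profile 5-4-3 — obeys.
(f) [rʒbk]: profile 7-4-2-1 — obeys.
(g) [swf]: profile 3-8-3 — violates.

5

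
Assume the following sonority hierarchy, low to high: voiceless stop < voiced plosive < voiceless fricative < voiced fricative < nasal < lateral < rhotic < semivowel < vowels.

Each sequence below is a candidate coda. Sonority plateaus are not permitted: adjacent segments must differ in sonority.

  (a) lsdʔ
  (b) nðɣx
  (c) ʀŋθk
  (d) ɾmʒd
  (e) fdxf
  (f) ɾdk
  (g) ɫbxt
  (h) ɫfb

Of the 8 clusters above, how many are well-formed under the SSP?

(a) lsdʔ: profile 6-3-2-1 — obeys.
(b) nðɣx: profile 5-4-4-3 — violates.
(c) ʀŋθk: profile 7-5-3-1 — obeys.
(d) ɾmʒd: profile 7-5-4-2 — obeys.
(e) fdxf: profile 3-2-3-3 — violates.
(f) ɾdk: profile 7-2-1 — obeys.
(g) ɫbxt: profile 6-2-3-1 — violates.
(h) ɫfb: profile 6-3-2 — obeys.

5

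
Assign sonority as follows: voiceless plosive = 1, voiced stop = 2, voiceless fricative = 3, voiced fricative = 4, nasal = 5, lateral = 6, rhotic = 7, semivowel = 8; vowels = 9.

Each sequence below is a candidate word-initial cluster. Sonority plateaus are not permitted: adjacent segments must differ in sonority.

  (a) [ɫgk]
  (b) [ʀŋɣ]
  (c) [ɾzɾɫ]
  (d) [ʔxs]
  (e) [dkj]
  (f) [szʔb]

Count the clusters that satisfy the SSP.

(a) [ɫgk]: profile 6-2-1 — violates.
(b) [ʀŋɣ]: profile 7-5-4 — violates.
(c) [ɾzɾɫ]: profile 7-4-7-6 — violates.
(d) [ʔxs]: profile 1-3-3 — violates.
(e) [dkj]: profile 2-1-8 — violates.
(f) [szʔb]: profile 3-4-1-2 — violates.

0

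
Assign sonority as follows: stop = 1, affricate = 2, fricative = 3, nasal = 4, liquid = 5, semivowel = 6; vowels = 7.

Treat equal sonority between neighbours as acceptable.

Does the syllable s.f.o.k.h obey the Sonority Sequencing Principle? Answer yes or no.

Onset: /s/ is a fricative (sonority 3), /f/ is a fricative (sonority 3); then the nucleus /o/ (sonority 7).
Onset profile 3-3-7 — rises to the nucleus.
Coda: /k/ is a stop (sonority 1), /h/ is a fricative (sonority 3).
Coda profile 7-1-3 — does not fall throughout.

no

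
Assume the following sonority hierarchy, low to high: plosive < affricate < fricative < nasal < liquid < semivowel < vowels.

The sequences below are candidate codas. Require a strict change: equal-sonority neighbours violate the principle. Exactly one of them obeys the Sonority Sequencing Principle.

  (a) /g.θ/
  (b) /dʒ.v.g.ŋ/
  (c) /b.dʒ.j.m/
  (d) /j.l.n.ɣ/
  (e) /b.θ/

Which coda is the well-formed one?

d

(a) /g.θ/: profile 1-3 — violates.
(b) /dʒ.v.g.ŋ/: profile 2-3-1-4 — violates.
(c) /b.dʒ.j.m/: profile 1-2-6-4 — violates.
(d) /j.l.n.ɣ/: profile 6-5-4-3 — obeys.
(e) /b.θ/: profile 1-3 — violates.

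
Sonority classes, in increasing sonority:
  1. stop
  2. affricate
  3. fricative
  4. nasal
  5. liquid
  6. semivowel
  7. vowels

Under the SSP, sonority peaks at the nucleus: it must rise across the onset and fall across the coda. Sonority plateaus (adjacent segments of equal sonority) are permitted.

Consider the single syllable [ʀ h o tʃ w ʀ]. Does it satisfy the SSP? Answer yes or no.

no

Onset: /ʀ/ is a liquid (sonority 5), /h/ is a fricative (sonority 3); then the nucleus /o/ (sonority 7).
Onset profile 5-3-7 — does not rise throughout.
Coda: /tʃ/ is an affricate (sonority 2), /w/ is a semivowel (sonority 6), /ʀ/ is a liquid (sonority 5).
Coda profile 7-2-6-5 — does not fall throughout.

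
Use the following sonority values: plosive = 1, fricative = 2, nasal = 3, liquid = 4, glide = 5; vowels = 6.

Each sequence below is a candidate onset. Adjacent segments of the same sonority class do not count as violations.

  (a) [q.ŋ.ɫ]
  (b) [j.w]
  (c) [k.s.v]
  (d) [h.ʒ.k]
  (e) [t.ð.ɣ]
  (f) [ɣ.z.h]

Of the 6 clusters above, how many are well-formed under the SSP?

5

(a) [q.ŋ.ɫ]: profile 1-3-4 — obeys.
(b) [j.w]: profile 5-5 — obeys.
(c) [k.s.v]: profile 1-2-2 — obeys.
(d) [h.ʒ.k]: profile 2-2-1 — violates.
(e) [t.ð.ɣ]: profile 1-2-2 — obeys.
(f) [ɣ.z.h]: profile 2-2-2 — obeys.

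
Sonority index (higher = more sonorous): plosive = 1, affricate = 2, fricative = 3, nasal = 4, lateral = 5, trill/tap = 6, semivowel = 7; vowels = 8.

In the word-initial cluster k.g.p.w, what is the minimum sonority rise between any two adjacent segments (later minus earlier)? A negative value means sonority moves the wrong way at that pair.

0

/k/ — plosive, sonority 1.
/g/ — plosive, sonority 1.
/p/ — plosive, sonority 1.
/w/ — semivowel, sonority 7.
/k/→/g/: change +0.
/g/→/p/: change +0.
/p/→/w/: change +6.
Minimum = 0.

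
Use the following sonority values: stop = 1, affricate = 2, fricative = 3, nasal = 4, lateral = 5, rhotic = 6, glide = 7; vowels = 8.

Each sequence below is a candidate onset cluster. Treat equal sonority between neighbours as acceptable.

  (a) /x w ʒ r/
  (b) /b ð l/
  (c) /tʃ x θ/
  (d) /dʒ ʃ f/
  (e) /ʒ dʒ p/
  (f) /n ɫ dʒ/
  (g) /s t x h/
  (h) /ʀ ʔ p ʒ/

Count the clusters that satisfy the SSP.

3

(a) 3-7-3-6 → violates
(b) 1-3-5 → obeys
(c) 2-3-3 → obeys
(d) 2-3-3 → obeys
(e) 3-2-1 → violates
(f) 4-5-2 → violates
(g) 3-1-3-3 → violates
(h) 6-1-1-3 → violates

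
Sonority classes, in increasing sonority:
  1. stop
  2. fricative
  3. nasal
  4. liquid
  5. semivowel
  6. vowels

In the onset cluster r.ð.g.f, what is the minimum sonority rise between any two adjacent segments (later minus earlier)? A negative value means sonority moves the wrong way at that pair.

/r/: liquid = 4.
/ð/: fricative = 2.
/g/: stop = 1.
/f/: fricative = 2.
/r/→/ð/: change -2.
/ð/→/g/: change -1.
/g/→/f/: change +1.
Minimum = -2.

-2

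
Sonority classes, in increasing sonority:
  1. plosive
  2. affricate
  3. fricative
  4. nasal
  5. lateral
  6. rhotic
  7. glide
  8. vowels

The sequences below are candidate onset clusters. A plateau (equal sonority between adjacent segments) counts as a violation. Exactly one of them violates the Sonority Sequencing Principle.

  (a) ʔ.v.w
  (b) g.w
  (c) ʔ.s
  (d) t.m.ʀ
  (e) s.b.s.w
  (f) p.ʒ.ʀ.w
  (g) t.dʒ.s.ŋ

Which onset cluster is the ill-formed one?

(a) 1-3-7 → obeys
(b) 1-7 → obeys
(c) 1-3 → obeys
(d) 1-4-6 → obeys
(e) 3-1-3-7 → violates
(f) 1-3-6-7 → obeys
(g) 1-2-3-4 → obeys

e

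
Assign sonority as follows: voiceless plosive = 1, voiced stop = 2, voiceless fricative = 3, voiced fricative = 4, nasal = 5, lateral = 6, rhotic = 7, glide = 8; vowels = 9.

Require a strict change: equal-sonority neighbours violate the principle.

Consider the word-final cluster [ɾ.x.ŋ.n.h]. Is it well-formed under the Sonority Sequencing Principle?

/ɾ/ is a rhotic (sonority 7).
/x/ is a voiceless fricative (sonority 3).
/ŋ/ is a nasal (sonority 5).
/n/ is a nasal (sonority 5).
/h/ is a voiceless fricative (sonority 3).
The profile is 7-3-5-5-3. Between /x/ (3) and /ŋ/ (5) sonority does not fall, so the cluster violates the SSP.

no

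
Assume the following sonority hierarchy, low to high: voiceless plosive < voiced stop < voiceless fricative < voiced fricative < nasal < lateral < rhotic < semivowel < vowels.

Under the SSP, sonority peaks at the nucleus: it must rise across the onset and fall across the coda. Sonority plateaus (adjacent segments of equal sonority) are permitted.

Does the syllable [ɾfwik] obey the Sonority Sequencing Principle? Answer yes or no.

Onset: /ɾ/ is a rhotic (sonority 7), /f/ is a voiceless fricative (sonority 3), /w/ is a semivowel (sonority 8); then the nucleus /i/ (sonority 9).
Onset profile 7-3-8-9 — does not rise throughout.
Coda: /k/ is a voiceless plosive (sonority 1).
Coda profile 9-1 — falls from the nucleus.

no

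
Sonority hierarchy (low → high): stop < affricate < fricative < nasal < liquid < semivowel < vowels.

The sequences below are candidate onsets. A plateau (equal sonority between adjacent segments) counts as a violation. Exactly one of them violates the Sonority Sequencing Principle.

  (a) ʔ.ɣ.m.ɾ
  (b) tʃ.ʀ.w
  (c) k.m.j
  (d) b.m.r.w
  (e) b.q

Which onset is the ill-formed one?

e

(a) 1-3-4-5 → obeys
(b) 2-5-6 → obeys
(c) 1-4-6 → obeys
(d) 1-4-5-6 → obeys
(e) 1-1 → violates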